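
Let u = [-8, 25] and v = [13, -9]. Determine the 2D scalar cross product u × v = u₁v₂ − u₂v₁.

(-8)·(-9) - 25·13 = 72 - 325 = -253

-253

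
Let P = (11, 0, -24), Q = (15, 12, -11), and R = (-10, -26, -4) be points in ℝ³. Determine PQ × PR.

(578, -353, 148)

PQ = (4, 12, 13)
PR = (-21, -26, 20)
i: 12·20 - 13·(-26) = 240 - (-338) = 578
j: 13·(-21) - 4·20 = -273 - 80 = -353
k: 4·(-26) - 12·(-21) = -104 - (-252) = 148
PQ × PR = (578, -353, 148)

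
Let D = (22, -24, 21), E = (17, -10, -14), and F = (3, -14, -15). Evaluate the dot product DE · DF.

1495

DE = E − D = (-5, 14, -35)
DF = F − D = (-19, 10, -36)
DE · DF = (-5)·(-19) + 14·10 + (-35)·(-36) = 95 + 140 + 1260 = 1495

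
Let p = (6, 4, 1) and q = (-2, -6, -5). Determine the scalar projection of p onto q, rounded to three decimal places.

p · q = 6·(-2) + 4·(-6) + 1·(-5) = -12 - 24 - 5 = -41
|q| = √(4 + 36 + 25) = √65 ≈ 8.0623
comp_q p = -41 / √65 ≈ -5.085

-5.085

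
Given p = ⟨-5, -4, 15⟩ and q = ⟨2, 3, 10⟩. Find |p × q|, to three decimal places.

i: (-4)·10 - 15·3 = -40 - 45 = -85
j: 15·2 - (-5)·10 = 30 - (-50) = 80
k: (-5)·3 - (-4)·2 = -15 - (-8) = -7
p × q = (-85, 80, -7)
|p × q| = √((-85)² + 80² + (-7)²) = √13674 ≈ 116.9359

116.936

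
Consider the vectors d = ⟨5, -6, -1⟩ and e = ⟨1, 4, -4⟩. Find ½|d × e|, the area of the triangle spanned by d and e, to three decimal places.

i: (-6)·(-4) - (-1)·4 = 24 - (-4) = 28
j: (-1)·1 - 5·(-4) = -1 - (-20) = 19
k: 5·4 - (-6)·1 = 20 - (-6) = 26
d × e = (28, 19, 26)
|d × e| = √(28² + 19² + 26²) = √1821 ≈ 42.6732
area = ½ · 42.6732 ≈ 21.337

21.337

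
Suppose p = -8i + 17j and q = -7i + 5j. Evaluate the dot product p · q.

p · q = (-8)·(-7) + 17·5 = 56 + 85 = 141

141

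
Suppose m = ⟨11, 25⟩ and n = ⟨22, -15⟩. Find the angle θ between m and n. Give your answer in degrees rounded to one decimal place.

100.5

m · n = 11·22 + 25·(-15) = 242 - 375 = -133
|m|² = 121 + 625 = 746,  |m| = √746 ≈ 27.313001
|n|² = 484 + 225 = 709,  |n| = √709 ≈ 26.627054
cos θ = -133 / (27.313001 · 26.627054) ≈ -0.18288
θ = arccos(-0.18288) ≈ 100.5°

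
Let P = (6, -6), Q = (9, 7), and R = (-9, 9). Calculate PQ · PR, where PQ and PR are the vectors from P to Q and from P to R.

150

PQ = Q − P = (3, 13)
PR = R − P = (-15, 15)
PQ · PR = 3·(-15) + 13·15 = -45 + 195 = 150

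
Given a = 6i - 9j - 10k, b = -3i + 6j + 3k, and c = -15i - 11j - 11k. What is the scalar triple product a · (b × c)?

b × c:
i: 6·(-11) - 3·(-11) = -66 - (-33) = -33
j: 3·(-15) - (-3)·(-11) = -45 - 33 = -78
k: (-3)·(-11) - 6·(-15) = 33 - (-90) = 123
b × c = (-33, -78, 123)
a · (b × c) = 6·(-33) + (-9)·(-78) + (-10)·123 = -198 + 702 - 1230 = -726

-726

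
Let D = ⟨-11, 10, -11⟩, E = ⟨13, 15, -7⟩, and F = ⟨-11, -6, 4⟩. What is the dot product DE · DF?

-20

DE = E − D = (24, 5, 4)
DF = F − D = (0, -16, 15)
DE · DF = 24·0 + 5·(-16) + 4·15 = 0 - 80 + 60 = -20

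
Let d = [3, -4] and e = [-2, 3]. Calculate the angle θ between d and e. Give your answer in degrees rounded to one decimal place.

d · e = 3·(-2) + (-4)·3 = -6 - 12 = -18
|d|² = 9 + 16 = 25,  |d| = √25 ≈ 5.000000
|e|² = 4 + 9 = 13,  |e| = √13 ≈ 3.605551
cos θ = -18 / (5.000000 · 3.605551) ≈ -0.99846
θ = arccos(-0.99846) ≈ 176.8°

176.8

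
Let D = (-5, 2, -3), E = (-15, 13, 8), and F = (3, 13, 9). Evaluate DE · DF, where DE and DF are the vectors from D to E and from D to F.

DE = E − D = (-10, 11, 11)
DF = F − D = (8, 11, 12)
DE · DF = (-10)·8 + 11·11 + 11·12 = -80 + 121 + 132 = 173

173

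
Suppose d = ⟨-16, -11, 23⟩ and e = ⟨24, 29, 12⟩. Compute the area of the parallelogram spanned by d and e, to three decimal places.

1109.927

i: (-11)·12 - 23·29 = -132 - 667 = -799
j: 23·24 - (-16)·12 = 552 - (-192) = 744
k: (-16)·29 - (-11)·24 = -464 - (-264) = -200
d × e = (-799, 744, -200)
|d × e| = √((-799)² + 744² + (-200)²) = √1231937 ≈ 1109.9266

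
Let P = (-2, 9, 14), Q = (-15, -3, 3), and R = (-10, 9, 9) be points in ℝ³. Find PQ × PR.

(60, 23, -96)

PQ = (-13, -12, -11)
PR = (-8, 0, -5)
i: (-12)·(-5) - (-11)·0 = 60 - 0 = 60
j: (-11)·(-8) - (-13)·(-5) = 88 - 65 = 23
k: (-13)·0 - (-12)·(-8) = 0 - 96 = -96
PQ × PR = (60, 23, -96)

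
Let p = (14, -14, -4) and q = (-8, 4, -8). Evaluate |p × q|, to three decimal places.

i: (-14)·(-8) - (-4)·4 = 112 - (-16) = 128
j: (-4)·(-8) - 14·(-8) = 32 - (-112) = 144
k: 14·4 - (-14)·(-8) = 56 - 112 = -56
p × q = (128, 144, -56)
|p × q| = √(128² + 144² + (-56)²) = √40256 ≈ 200.6390

200.639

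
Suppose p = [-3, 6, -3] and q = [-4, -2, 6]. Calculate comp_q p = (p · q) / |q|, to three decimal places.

-2.405

p · q = (-3)·(-4) + 6·(-2) + (-3)·6 = 12 - 12 - 18 = -18
|q| = √(16 + 4 + 36) = √56 ≈ 7.4833
comp_q p = -18 / √56 ≈ -2.405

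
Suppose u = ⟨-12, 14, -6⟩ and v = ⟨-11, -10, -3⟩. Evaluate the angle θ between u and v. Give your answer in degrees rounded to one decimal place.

u · v = (-12)·(-11) + 14·(-10) + (-6)·(-3) = 132 - 140 + 18 = 10
|u|² = 144 + 196 + 36 = 376,  |u| = √376 ≈ 19.390719
|v|² = 121 + 100 + 9 = 230,  |v| = √230 ≈ 15.165751
cos θ = 10 / (19.390719 · 15.165751) ≈ 0.03400
θ = arccos(0.03400) ≈ 88.1°

88.1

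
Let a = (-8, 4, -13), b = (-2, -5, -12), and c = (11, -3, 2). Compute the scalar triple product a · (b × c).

b × c:
i: (-5)·2 - (-12)·(-3) = -10 - 36 = -46
j: (-12)·11 - (-2)·2 = -132 - (-4) = -128
k: (-2)·(-3) - (-5)·11 = 6 - (-55) = 61
b × c = (-46, -128, 61)
a · (b × c) = (-8)·(-46) + 4·(-128) + (-13)·61 = 368 - 512 - 793 = -937

-937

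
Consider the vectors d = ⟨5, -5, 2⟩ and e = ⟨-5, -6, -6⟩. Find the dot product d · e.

-7

d · e = 5·(-5) + (-5)·(-6) + 2·(-6) = -25 + 30 - 12 = -7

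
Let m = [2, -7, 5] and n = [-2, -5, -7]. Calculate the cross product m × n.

i: (-7)·(-7) - 5·(-5) = 49 - (-25) = 74
j: 5·(-2) - 2·(-7) = -10 - (-14) = 4
k: 2·(-5) - (-7)·(-2) = -10 - 14 = -24
m × n = (74, 4, -24)

(74, 4, -24)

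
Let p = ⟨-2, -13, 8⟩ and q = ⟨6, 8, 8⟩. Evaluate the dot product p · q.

-52

p · q = (-2)·6 + (-13)·8 + 8·8 = -12 - 104 + 64 = -52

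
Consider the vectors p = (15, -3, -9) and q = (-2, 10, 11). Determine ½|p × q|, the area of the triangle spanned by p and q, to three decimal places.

i: (-3)·11 - (-9)·10 = -33 - (-90) = 57
j: (-9)·(-2) - 15·11 = 18 - 165 = -147
k: 15·10 - (-3)·(-2) = 150 - 6 = 144
p × q = (57, -147, 144)
|p × q| = √(57² + (-147)² + 144²) = √45594 ≈ 213.5275
area = ½ · 213.5275 ≈ 106.764

106.764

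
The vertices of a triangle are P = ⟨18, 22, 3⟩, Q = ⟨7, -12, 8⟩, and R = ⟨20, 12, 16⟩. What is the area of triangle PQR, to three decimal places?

228.450

PQ = (-11, -34, 5),  PR = (2, -10, 13)
i: (-34)·13 - 5·(-10) = -442 - (-50) = -392
j: 5·2 - (-11)·13 = 10 - (-143) = 153
k: (-11)·(-10) - (-34)·2 = 110 - (-68) = 178
PQ × PR = (-392, 153, 178)
|PQ × PR| = √208757 ≈ 456.8993
area = ½ · 456.8993 ≈ 228.450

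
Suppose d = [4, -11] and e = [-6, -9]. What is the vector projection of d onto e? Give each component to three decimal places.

(-3.846, -5.769)

d · e = 4·(-6) + (-11)·(-9) = -24 + 99 = 75
|e|² = 36 + 81 = 117
proj_e d = (75/117) · (-6, -9) ≈ (-3.846, -5.769)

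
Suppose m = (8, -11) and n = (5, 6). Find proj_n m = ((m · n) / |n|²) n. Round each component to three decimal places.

m · n = 8·5 + (-11)·6 = 40 - 66 = -26
|n|² = 25 + 36 = 61
proj_n m = (-26/61) · (5, 6) ≈ (-2.131, -2.557)

(-2.131, -2.557)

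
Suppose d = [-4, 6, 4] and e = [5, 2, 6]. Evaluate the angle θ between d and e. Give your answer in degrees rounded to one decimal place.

76.1

d · e = (-4)·5 + 6·2 + 4·6 = -20 + 12 + 24 = 16
|d|² = 16 + 36 + 16 = 68,  |d| = √68 ≈ 8.246211
|e|² = 25 + 4 + 36 = 65,  |e| = √65 ≈ 8.062258
cos θ = 16 / (8.246211 · 8.062258) ≈ 0.24066
θ = arccos(0.24066) ≈ 76.1°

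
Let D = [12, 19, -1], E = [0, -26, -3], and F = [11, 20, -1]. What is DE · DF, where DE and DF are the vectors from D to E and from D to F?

-33

DE = E − D = (-12, -45, -2)
DF = F − D = (-1, 1, 0)
DE · DF = (-12)·(-1) + (-45)·1 + (-2)·0 = 12 - 45 + 0 = -33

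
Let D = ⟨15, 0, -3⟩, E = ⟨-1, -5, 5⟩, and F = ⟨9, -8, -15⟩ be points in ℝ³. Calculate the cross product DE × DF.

DE = (-16, -5, 8)
DF = (-6, -8, -12)
i: (-5)·(-12) - 8·(-8) = 60 - (-64) = 124
j: 8·(-6) - (-16)·(-12) = -48 - 192 = -240
k: (-16)·(-8) - (-5)·(-6) = 128 - 30 = 98
DE × DF = (124, -240, 98)

(124, -240, 98)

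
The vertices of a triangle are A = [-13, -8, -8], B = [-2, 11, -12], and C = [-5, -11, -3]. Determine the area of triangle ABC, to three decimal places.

AB = (11, 19, -4),  AC = (8, -3, 5)
i: 19·5 - (-4)·(-3) = 95 - 12 = 83
j: (-4)·8 - 11·5 = -32 - 55 = -87
k: 11·(-3) - 19·8 = -33 - 152 = -185
AB × AC = (83, -87, -185)
|AB × AC| = √48683 ≈ 220.6422
area = ½ · 220.6422 ≈ 110.321

110.321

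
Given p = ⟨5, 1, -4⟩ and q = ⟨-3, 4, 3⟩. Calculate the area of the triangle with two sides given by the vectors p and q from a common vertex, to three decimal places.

14.992

i: 1·3 - (-4)·4 = 3 - (-16) = 19
j: (-4)·(-3) - 5·3 = 12 - 15 = -3
k: 5·4 - 1·(-3) = 20 - (-3) = 23
p × q = (19, -3, 23)
|p × q| = √(19² + (-3)² + 23²) = √899 ≈ 29.9833
area = ½ · 29.9833 ≈ 14.992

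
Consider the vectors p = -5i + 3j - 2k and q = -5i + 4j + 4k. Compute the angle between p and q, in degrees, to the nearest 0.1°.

51.5

p · q = (-5)·(-5) + 3·4 + (-2)·4 = 25 + 12 - 8 = 29
|p|² = 25 + 9 + 4 = 38,  |p| = √38 ≈ 6.164414
|q|² = 25 + 16 + 16 = 57,  |q| = √57 ≈ 7.549834
cos θ = 29 / (6.164414 · 7.549834) ≈ 0.62312
θ = arccos(0.62312) ≈ 51.5°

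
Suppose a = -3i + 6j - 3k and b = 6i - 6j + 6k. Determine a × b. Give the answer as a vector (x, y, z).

i: 6·6 - (-3)·(-6) = 36 - 18 = 18
j: (-3)·6 - (-3)·6 = -18 - (-18) = 0
k: (-3)·(-6) - 6·6 = 18 - 36 = -18
a × b = (18, 0, -18)

(18, 0, -18)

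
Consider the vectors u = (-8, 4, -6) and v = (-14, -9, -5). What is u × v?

(-74, 44, 128)

i: 4·(-5) - (-6)·(-9) = -20 - 54 = -74
j: (-6)·(-14) - (-8)·(-5) = 84 - 40 = 44
k: (-8)·(-9) - 4·(-14) = 72 - (-56) = 128
u × v = (-74, 44, 128)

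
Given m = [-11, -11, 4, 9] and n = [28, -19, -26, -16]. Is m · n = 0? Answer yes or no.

no

m · n = (-11)·28 + (-11)·(-19) + 4·(-26) + 9·(-16) = -308 + 209 - 104 - 144 = -347
Nonzero, so the vectors are not orthogonal.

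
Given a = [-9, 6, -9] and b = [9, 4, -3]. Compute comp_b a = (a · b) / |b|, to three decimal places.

-2.914

a · b = (-9)·9 + 6·4 + (-9)·(-3) = -81 + 24 + 27 = -30
|b| = √(81 + 16 + 9) = √106 ≈ 10.2956
comp_b a = -30 / √106 ≈ -2.914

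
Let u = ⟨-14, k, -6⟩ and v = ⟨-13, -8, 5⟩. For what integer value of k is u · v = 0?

19

u · v = (-14)·(-13) + k·(-8) + (-6)·5 = 152 - 8k
Set equal to 0: -8k = -152, so k = 19.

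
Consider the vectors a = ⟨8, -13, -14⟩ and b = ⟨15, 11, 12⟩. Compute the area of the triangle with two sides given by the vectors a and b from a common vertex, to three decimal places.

208.404

i: (-13)·12 - (-14)·11 = -156 - (-154) = -2
j: (-14)·15 - 8·12 = -210 - 96 = -306
k: 8·11 - (-13)·15 = 88 - (-195) = 283
a × b = (-2, -306, 283)
|a × b| = √((-2)² + (-306)² + 283²) = √173729 ≈ 416.8081
area = ½ · 416.8081 ≈ 208.404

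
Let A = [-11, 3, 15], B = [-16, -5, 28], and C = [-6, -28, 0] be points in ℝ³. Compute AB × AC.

AB = (-5, -8, 13)
AC = (5, -31, -15)
i: (-8)·(-15) - 13·(-31) = 120 - (-403) = 523
j: 13·5 - (-5)·(-15) = 65 - 75 = -10
k: (-5)·(-31) - (-8)·5 = 155 - (-40) = 195
AB × AC = (523, -10, 195)

(523, -10, 195)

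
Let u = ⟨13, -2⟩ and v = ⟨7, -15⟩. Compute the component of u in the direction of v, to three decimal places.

7.310

u · v = 13·7 + (-2)·(-15) = 91 + 30 = 121
|v| = √(49 + 225) = √274 ≈ 16.5529
comp_v u = 121 / √274 ≈ 7.310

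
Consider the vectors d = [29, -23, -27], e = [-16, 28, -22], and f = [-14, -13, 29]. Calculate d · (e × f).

-18702

e × f:
i: 28·29 - (-22)·(-13) = 812 - 286 = 526
j: (-22)·(-14) - (-16)·29 = 308 - (-464) = 772
k: (-16)·(-13) - 28·(-14) = 208 - (-392) = 600
e × f = (526, 772, 600)
d · (e × f) = 29·526 + (-23)·772 + (-27)·600 = 15254 - 17756 - 16200 = -18702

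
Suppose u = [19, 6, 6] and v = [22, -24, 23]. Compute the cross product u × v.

(282, -305, -588)

i: 6·23 - 6·(-24) = 138 - (-144) = 282
j: 6·22 - 19·23 = 132 - 437 = -305
k: 19·(-24) - 6·22 = -456 - 132 = -588
u × v = (282, -305, -588)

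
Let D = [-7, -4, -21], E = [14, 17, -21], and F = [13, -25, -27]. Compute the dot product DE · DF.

-21

DE = E − D = (21, 21, 0)
DF = F − D = (20, -21, -6)
DE · DF = 21·20 + 21·(-21) + 0·(-6) = 420 - 441 + 0 = -21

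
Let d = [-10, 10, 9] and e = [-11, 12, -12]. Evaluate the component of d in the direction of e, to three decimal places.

6.033

d · e = (-10)·(-11) + 10·12 + 9·(-12) = 110 + 120 - 108 = 122
|e| = √(121 + 144 + 144) = √409 ≈ 20.2237
comp_e d = 122 / √409 ≈ 6.033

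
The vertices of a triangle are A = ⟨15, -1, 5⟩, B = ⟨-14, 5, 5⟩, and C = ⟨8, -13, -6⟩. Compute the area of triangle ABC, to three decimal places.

AB = (-29, 6, 0),  AC = (-7, -12, -11)
i: 6·(-11) - 0·(-12) = -66 - 0 = -66
j: 0·(-7) - (-29)·(-11) = 0 - 319 = -319
k: (-29)·(-12) - 6·(-7) = 348 - (-42) = 390
AB × AC = (-66, -319, 390)
|AB × AC| = √258217 ≈ 508.1506
area = ½ · 508.1506 ≈ 254.075

254.075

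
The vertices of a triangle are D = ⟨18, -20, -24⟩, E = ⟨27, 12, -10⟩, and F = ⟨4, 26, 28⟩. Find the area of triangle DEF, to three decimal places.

745.711

DE = (9, 32, 14),  DF = (-14, 46, 52)
i: 32·52 - 14·46 = 1664 - 644 = 1020
j: 14·(-14) - 9·52 = -196 - 468 = -664
k: 9·46 - 32·(-14) = 414 - (-448) = 862
DE × DF = (1020, -664, 862)
|DE × DF| = √2224340 ≈ 1491.4221
area = ½ · 1491.4221 ≈ 745.711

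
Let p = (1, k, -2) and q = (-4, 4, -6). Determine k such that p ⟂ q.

p · q = 1·(-4) + k·4 + (-2)·(-6) = 8 + 4k
Set equal to 0: 4k = -8, so k = -2.

-2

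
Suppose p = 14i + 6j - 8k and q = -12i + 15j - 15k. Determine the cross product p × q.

(30, 306, 282)

i: 6·(-15) - (-8)·15 = -90 - (-120) = 30
j: (-8)·(-12) - 14·(-15) = 96 - (-210) = 306
k: 14·15 - 6·(-12) = 210 - (-72) = 282
p × q = (30, 306, 282)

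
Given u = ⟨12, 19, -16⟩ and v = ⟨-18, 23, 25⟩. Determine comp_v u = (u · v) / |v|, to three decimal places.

u · v = 12·(-18) + 19·23 + (-16)·25 = -216 + 437 - 400 = -179
|v| = √(324 + 529 + 625) = √1478 ≈ 38.4448
comp_v u = -179 / √1478 ≈ -4.656

-4.656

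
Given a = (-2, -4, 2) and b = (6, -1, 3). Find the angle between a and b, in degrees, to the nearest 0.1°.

93.5

a · b = (-2)·6 + (-4)·(-1) + 2·3 = -12 + 4 + 6 = -2
|a|² = 4 + 16 + 4 = 24,  |a| = √24 ≈ 4.898979
|b|² = 36 + 1 + 9 = 46,  |b| = √46 ≈ 6.782330
cos θ = -2 / (4.898979 · 6.782330) ≈ -0.06019
θ = arccos(-0.06019) ≈ 93.5°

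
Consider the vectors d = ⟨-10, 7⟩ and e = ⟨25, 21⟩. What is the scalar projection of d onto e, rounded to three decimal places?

-3.155

d · e = (-10)·25 + 7·21 = -250 + 147 = -103
|e| = √(625 + 441) = √1066 ≈ 32.6497
comp_e d = -103 / √1066 ≈ -3.155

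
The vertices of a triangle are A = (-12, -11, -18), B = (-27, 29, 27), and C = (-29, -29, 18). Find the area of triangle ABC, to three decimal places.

AB = (-15, 40, 45),  AC = (-17, -18, 36)
i: 40·36 - 45·(-18) = 1440 - (-810) = 2250
j: 45·(-17) - (-15)·36 = -765 - (-540) = -225
k: (-15)·(-18) - 40·(-17) = 270 - (-680) = 950
AB × AC = (2250, -225, 950)
|AB × AC| = √6015625 ≈ 2452.6771
area = ½ · 2452.6771 ≈ 1226.339

1226.339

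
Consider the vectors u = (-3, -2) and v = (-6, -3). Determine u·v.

24

u · v = (-3)·(-6) + (-2)·(-3) = 18 + 6 = 24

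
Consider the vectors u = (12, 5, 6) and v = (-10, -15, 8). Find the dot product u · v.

-147

u · v = 12·(-10) + 5·(-15) + 6·8 = -120 - 75 + 48 = -147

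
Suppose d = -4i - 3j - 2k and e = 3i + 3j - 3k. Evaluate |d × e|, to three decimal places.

i: (-3)·(-3) - (-2)·3 = 9 - (-6) = 15
j: (-2)·3 - (-4)·(-3) = -6 - 12 = -18
k: (-4)·3 - (-3)·3 = -12 - (-9) = -3
d × e = (15, -18, -3)
|d × e| = √(15² + (-18)² + (-3)²) = √558 ≈ 23.6220

23.622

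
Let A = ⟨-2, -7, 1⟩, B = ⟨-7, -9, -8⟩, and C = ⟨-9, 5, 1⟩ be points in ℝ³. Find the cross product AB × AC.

AB = (-5, -2, -9)
AC = (-7, 12, 0)
i: (-2)·0 - (-9)·12 = 0 - (-108) = 108
j: (-9)·(-7) - (-5)·0 = 63 - 0 = 63
k: (-5)·12 - (-2)·(-7) = -60 - 14 = -74
AB × AC = (108, 63, -74)

(108, 63, -74)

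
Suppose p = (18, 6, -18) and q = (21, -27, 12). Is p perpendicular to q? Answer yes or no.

p · q = 18·21 + 6·(-27) + (-18)·12 = 378 - 162 - 216 = 0
Zero, so the vectors are orthogonal.

yes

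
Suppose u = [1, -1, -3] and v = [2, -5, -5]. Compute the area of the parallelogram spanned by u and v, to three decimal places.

i: (-1)·(-5) - (-3)·(-5) = 5 - 15 = -10
j: (-3)·2 - 1·(-5) = -6 - (-5) = -1
k: 1·(-5) - (-1)·2 = -5 - (-2) = -3
u × v = (-10, -1, -3)
|u × v| = √((-10)² + (-1)² + (-3)²) = √110 ≈ 10.4881

10.488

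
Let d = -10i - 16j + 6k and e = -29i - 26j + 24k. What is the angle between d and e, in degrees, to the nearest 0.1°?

d · e = (-10)·(-29) + (-16)·(-26) + 6·24 = 290 + 416 + 144 = 850
|d|² = 100 + 256 + 36 = 392,  |d| = √392 ≈ 19.798990
|e|² = 841 + 676 + 576 = 2093,  |e| = √2093 ≈ 45.749317
cos θ = 850 / (19.798990 · 45.749317) ≈ 0.93841
θ = arccos(0.93841) ≈ 20.2°

20.2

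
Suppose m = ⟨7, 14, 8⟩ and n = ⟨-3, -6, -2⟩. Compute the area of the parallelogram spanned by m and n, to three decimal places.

i: 14·(-2) - 8·(-6) = -28 - (-48) = 20
j: 8·(-3) - 7·(-2) = -24 - (-14) = -10
k: 7·(-6) - 14·(-3) = -42 - (-42) = 0
m × n = (20, -10, 0)
|m × n| = √(20² + (-10)² + 0²) = √500 ≈ 22.3607

22.361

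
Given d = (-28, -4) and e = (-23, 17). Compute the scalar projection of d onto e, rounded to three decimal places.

d · e = (-28)·(-23) + (-4)·17 = 644 - 68 = 576
|e| = √(529 + 289) = √818 ≈ 28.6007
comp_e d = 576 / √818 ≈ 20.139

20.139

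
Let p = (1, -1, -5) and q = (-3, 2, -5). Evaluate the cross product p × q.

(15, 20, -1)

i: (-1)·(-5) - (-5)·2 = 5 - (-10) = 15
j: (-5)·(-3) - 1·(-5) = 15 - (-5) = 20
k: 1·2 - (-1)·(-3) = 2 - 3 = -1
p × q = (15, 20, -1)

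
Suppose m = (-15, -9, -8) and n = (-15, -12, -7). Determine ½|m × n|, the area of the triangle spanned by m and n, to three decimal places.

i: (-9)·(-7) - (-8)·(-12) = 63 - 96 = -33
j: (-8)·(-15) - (-15)·(-7) = 120 - 105 = 15
k: (-15)·(-12) - (-9)·(-15) = 180 - 135 = 45
m × n = (-33, 15, 45)
|m × n| = √((-33)² + 15² + 45²) = √3339 ≈ 57.7841
area = ½ · 57.7841 ≈ 28.892

28.892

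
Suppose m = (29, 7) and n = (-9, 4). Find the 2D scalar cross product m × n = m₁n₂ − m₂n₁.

179

29·4 - 7·(-9) = 116 - (-63) = 179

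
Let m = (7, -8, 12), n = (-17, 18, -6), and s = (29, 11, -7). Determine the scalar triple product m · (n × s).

n × s:
i: 18·(-7) - (-6)·11 = -126 - (-66) = -60
j: (-6)·29 - (-17)·(-7) = -174 - 119 = -293
k: (-17)·11 - 18·29 = -187 - 522 = -709
n × s = (-60, -293, -709)
m · (n × s) = 7·(-60) + (-8)·(-293) + 12·(-709) = -420 + 2344 - 8508 = -6584

-6584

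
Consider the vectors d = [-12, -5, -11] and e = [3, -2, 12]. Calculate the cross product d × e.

i: (-5)·12 - (-11)·(-2) = -60 - 22 = -82
j: (-11)·3 - (-12)·12 = -33 - (-144) = 111
k: (-12)·(-2) - (-5)·3 = 24 - (-15) = 39
d × e = (-82, 111, 39)

(-82, 111, 39)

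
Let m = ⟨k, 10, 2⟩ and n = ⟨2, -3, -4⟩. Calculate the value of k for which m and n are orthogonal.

19

m · n = k·2 + 10·(-3) + 2·(-4) = -38 + 2k
Set equal to 0: 2k = 38, so k = 19.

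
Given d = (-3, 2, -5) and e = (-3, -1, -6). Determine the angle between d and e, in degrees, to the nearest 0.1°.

d · e = (-3)·(-3) + 2·(-1) + (-5)·(-6) = 9 - 2 + 30 = 37
|d|² = 9 + 4 + 25 = 38,  |d| = √38 ≈ 6.164414
|e|² = 9 + 1 + 36 = 46,  |e| = √46 ≈ 6.782330
cos θ = 37 / (6.164414 · 6.782330) ≈ 0.88498
θ = arccos(0.88498) ≈ 27.8°

27.8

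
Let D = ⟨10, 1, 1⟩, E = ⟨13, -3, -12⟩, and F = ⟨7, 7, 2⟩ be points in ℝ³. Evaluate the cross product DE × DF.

DE = (3, -4, -13)
DF = (-3, 6, 1)
i: (-4)·1 - (-13)·6 = -4 - (-78) = 74
j: (-13)·(-3) - 3·1 = 39 - 3 = 36
k: 3·6 - (-4)·(-3) = 18 - 12 = 6
DE × DF = (74, 36, 6)

(74, 36, 6)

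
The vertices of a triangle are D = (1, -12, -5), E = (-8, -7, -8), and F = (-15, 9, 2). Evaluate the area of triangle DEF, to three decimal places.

DE = (-9, 5, -3),  DF = (-16, 21, 7)
i: 5·7 - (-3)·21 = 35 - (-63) = 98
j: (-3)·(-16) - (-9)·7 = 48 - (-63) = 111
k: (-9)·21 - 5·(-16) = -189 - (-80) = -109
DE × DF = (98, 111, -109)
|DE × DF| = √33806 ≈ 183.8641
area = ½ · 183.8641 ≈ 91.932

91.932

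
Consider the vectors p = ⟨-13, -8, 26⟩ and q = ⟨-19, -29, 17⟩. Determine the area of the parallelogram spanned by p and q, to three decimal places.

i: (-8)·17 - 26·(-29) = -136 - (-754) = 618
j: 26·(-19) - (-13)·17 = -494 - (-221) = -273
k: (-13)·(-29) - (-8)·(-19) = 377 - 152 = 225
p × q = (618, -273, 225)
|p × q| = √(618² + (-273)² + 225²) = √507078 ≈ 712.0941

712.094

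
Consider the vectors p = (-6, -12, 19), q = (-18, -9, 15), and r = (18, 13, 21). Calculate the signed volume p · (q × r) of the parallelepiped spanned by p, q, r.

-6840

q × r:
i: (-9)·21 - 15·13 = -189 - 195 = -384
j: 15·18 - (-18)·21 = 270 - (-378) = 648
k: (-18)·13 - (-9)·18 = -234 - (-162) = -72
q × r = (-384, 648, -72)
p · (q × r) = (-6)·(-384) + (-12)·648 + 19·(-72) = 2304 - 7776 - 1368 = -6840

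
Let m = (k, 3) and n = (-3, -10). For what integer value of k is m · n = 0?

-10

m · n = k·(-3) + 3·(-10) = -30 - 3k
Set equal to 0: -3k = 30, so k = -10.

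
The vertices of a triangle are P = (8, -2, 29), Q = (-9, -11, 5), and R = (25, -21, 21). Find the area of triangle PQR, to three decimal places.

409.258

PQ = (-17, -9, -24),  PR = (17, -19, -8)
i: (-9)·(-8) - (-24)·(-19) = 72 - 456 = -384
j: (-24)·17 - (-17)·(-8) = -408 - 136 = -544
k: (-17)·(-19) - (-9)·17 = 323 - (-153) = 476
PQ × PR = (-384, -544, 476)
|PQ × PR| = √669968 ≈ 818.5157
area = ½ · 818.5157 ≈ 409.258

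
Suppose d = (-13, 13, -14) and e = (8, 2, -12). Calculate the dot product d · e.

90

d · e = (-13)·8 + 13·2 + (-14)·(-12) = -104 + 26 + 168 = 90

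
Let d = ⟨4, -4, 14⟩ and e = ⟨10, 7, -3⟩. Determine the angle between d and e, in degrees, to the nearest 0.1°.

d · e = 4·10 + (-4)·7 + 14·(-3) = 40 - 28 - 42 = -30
|d|² = 16 + 16 + 196 = 228,  |d| = √228 ≈ 15.099669
|e|² = 100 + 49 + 9 = 158,  |e| = √158 ≈ 12.569805
cos θ = -30 / (15.099669 · 12.569805) ≈ -0.15806
θ = arccos(-0.15806) ≈ 99.1°

99.1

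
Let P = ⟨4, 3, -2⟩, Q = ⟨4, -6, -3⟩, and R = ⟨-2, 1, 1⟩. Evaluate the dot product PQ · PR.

PQ = Q − P = (0, -9, -1)
PR = R − P = (-6, -2, 3)
PQ · PR = 0·(-6) + (-9)·(-2) + (-1)·3 = 0 + 18 - 3 = 15

15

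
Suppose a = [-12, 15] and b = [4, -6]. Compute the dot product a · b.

-138

a · b = (-12)·4 + 15·(-6) = -48 - 90 = -138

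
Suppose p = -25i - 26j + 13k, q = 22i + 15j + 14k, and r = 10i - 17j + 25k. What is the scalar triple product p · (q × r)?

q × r:
i: 15·25 - 14·(-17) = 375 - (-238) = 613
j: 14·10 - 22·25 = 140 - 550 = -410
k: 22·(-17) - 15·10 = -374 - 150 = -524
q × r = (613, -410, -524)
p · (q × r) = (-25)·613 + (-26)·(-410) + 13·(-524) = -15325 + 10660 - 6812 = -11477

-11477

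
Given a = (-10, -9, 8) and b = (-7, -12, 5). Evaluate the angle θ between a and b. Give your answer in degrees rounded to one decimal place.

a · b = (-10)·(-7) + (-9)·(-12) + 8·5 = 70 + 108 + 40 = 218
|a|² = 100 + 81 + 64 = 245,  |a| = √245 ≈ 15.652476
|b|² = 49 + 144 + 25 = 218,  |b| = √218 ≈ 14.764823
cos θ = 218 / (15.652476 · 14.764823) ≈ 0.94329
θ = arccos(0.94329) ≈ 19.4°

19.4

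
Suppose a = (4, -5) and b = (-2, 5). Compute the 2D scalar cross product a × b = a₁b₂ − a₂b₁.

4·5 - (-5)·(-2) = 20 - 10 = 10

10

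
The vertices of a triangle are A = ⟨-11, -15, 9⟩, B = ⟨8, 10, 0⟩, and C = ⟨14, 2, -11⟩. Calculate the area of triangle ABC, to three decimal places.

242.713

AB = (19, 25, -9),  AC = (25, 17, -20)
i: 25·(-20) - (-9)·17 = -500 - (-153) = -347
j: (-9)·25 - 19·(-20) = -225 - (-380) = 155
k: 19·17 - 25·25 = 323 - 625 = -302
AB × AC = (-347, 155, -302)
|AB × AC| = √235638 ≈ 485.4256
area = ½ · 485.4256 ≈ 242.713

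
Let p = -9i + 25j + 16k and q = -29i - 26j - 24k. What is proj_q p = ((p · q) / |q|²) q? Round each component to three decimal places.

(10.710, 9.602, 8.864)

p · q = (-9)·(-29) + 25·(-26) + 16·(-24) = 261 - 650 - 384 = -773
|q|² = 841 + 676 + 576 = 2093
proj_q p = (-773/2093) · (-29, -26, -24) ≈ (10.710, 9.602, 8.864)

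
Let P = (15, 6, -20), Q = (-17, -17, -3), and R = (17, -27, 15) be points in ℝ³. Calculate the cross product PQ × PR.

PQ = (-32, -23, 17)
PR = (2, -33, 35)
i: (-23)·35 - 17·(-33) = -805 - (-561) = -244
j: 17·2 - (-32)·35 = 34 - (-1120) = 1154
k: (-32)·(-33) - (-23)·2 = 1056 - (-46) = 1102
PQ × PR = (-244, 1154, 1102)

(-244, 1154, 1102)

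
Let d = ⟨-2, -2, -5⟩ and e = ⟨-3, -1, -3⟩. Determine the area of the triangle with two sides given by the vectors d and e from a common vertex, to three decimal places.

4.950

i: (-2)·(-3) - (-5)·(-1) = 6 - 5 = 1
j: (-5)·(-3) - (-2)·(-3) = 15 - 6 = 9
k: (-2)·(-1) - (-2)·(-3) = 2 - 6 = -4
d × e = (1, 9, -4)
|d × e| = √(1² + 9² + (-4)²) = √98 ≈ 9.8995
area = ½ · 9.8995 ≈ 4.950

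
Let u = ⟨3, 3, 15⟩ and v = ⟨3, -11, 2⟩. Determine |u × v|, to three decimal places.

i: 3·2 - 15·(-11) = 6 - (-165) = 171
j: 15·3 - 3·2 = 45 - 6 = 39
k: 3·(-11) - 3·3 = -33 - 9 = -42
u × v = (171, 39, -42)
|u × v| = √(171² + 39² + (-42)²) = √32526 ≈ 180.3497

180.350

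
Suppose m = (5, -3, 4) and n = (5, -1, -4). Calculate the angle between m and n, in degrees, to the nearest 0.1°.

m · n = 5·5 + (-3)·(-1) + 4·(-4) = 25 + 3 - 16 = 12
|m|² = 25 + 9 + 16 = 50,  |m| = √50 ≈ 7.071068
|n|² = 25 + 1 + 16 = 42,  |n| = √42 ≈ 6.480741
cos θ = 12 / (7.071068 · 6.480741) ≈ 0.26186
θ = arccos(0.26186) ≈ 74.8°

74.8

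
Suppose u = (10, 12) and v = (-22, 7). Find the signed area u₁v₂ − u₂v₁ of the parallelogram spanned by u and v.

10·7 - 12·(-22) = 70 - (-264) = 334

334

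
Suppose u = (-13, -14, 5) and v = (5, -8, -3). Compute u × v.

i: (-14)·(-3) - 5·(-8) = 42 - (-40) = 82
j: 5·5 - (-13)·(-3) = 25 - 39 = -14
k: (-13)·(-8) - (-14)·5 = 104 - (-70) = 174
u × v = (82, -14, 174)

(82, -14, 174)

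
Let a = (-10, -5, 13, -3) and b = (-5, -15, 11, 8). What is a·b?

a · b = (-10)·(-5) + (-5)·(-15) + 13·11 + (-3)·8 = 50 + 75 + 143 - 24 = 244

244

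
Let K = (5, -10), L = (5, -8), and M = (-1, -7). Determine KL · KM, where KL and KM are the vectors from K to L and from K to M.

KL = L − K = (0, 2)
KM = M − K = (-6, 3)
KL · KM = 0·(-6) + 2·3 = 0 + 6 = 6

6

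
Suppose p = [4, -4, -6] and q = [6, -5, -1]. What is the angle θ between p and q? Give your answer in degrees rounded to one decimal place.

p · q = 4·6 + (-4)·(-5) + (-6)·(-1) = 24 + 20 + 6 = 50
|p|² = 16 + 16 + 36 = 68,  |p| = √68 ≈ 8.246211
|q|² = 36 + 25 + 1 = 62,  |q| = √62 ≈ 7.874008
cos θ = 50 / (8.246211 · 7.874008) ≈ 0.77005
θ = arccos(0.77005) ≈ 39.6°

39.6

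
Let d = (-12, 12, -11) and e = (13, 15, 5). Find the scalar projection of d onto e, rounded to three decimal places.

-1.514

d · e = (-12)·13 + 12·15 + (-11)·5 = -156 + 180 - 55 = -31
|e| = √(169 + 225 + 25) = √419 ≈ 20.4695
comp_e d = -31 / √419 ≈ -1.514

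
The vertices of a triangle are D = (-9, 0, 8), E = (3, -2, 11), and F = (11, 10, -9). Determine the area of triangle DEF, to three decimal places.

154.363

DE = (12, -2, 3),  DF = (20, 10, -17)
i: (-2)·(-17) - 3·10 = 34 - 30 = 4
j: 3·20 - 12·(-17) = 60 - (-204) = 264
k: 12·10 - (-2)·20 = 120 - (-40) = 160
DE × DF = (4, 264, 160)
|DE × DF| = √95312 ≈ 308.7264
area = ½ · 308.7264 ≈ 154.363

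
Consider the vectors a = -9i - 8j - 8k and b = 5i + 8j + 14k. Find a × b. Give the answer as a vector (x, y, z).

(-48, 86, -32)

i: (-8)·14 - (-8)·8 = -112 - (-64) = -48
j: (-8)·5 - (-9)·14 = -40 - (-126) = 86
k: (-9)·8 - (-8)·5 = -72 - (-40) = -32
a × b = (-48, 86, -32)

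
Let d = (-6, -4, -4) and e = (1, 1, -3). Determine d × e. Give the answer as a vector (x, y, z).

(16, -22, -2)

i: (-4)·(-3) - (-4)·1 = 12 - (-4) = 16
j: (-4)·1 - (-6)·(-3) = -4 - 18 = -22
k: (-6)·1 - (-4)·1 = -6 - (-4) = -2
d × e = (16, -22, -2)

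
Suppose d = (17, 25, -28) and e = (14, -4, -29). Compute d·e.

950

d · e = 17·14 + 25·(-4) + (-28)·(-29) = 238 - 100 + 812 = 950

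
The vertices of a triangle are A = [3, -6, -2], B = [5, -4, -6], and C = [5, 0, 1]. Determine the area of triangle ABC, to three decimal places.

AB = (2, 2, -4),  AC = (2, 6, 3)
i: 2·3 - (-4)·6 = 6 - (-24) = 30
j: (-4)·2 - 2·3 = -8 - 6 = -14
k: 2·6 - 2·2 = 12 - 4 = 8
AB × AC = (30, -14, 8)
|AB × AC| = √1160 ≈ 34.0588
area = ½ · 34.0588 ≈ 17.029

17.029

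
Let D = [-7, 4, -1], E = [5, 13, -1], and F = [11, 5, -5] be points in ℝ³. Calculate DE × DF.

DE = (12, 9, 0)
DF = (18, 1, -4)
i: 9·(-4) - 0·1 = -36 - 0 = -36
j: 0·18 - 12·(-4) = 0 - (-48) = 48
k: 12·1 - 9·18 = 12 - 162 = -150
DE × DF = (-36, 48, -150)

(-36, 48, -150)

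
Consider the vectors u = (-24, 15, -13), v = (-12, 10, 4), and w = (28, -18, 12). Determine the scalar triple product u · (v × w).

v × w:
i: 10·12 - 4·(-18) = 120 - (-72) = 192
j: 4·28 - (-12)·12 = 112 - (-144) = 256
k: (-12)·(-18) - 10·28 = 216 - 280 = -64
v × w = (192, 256, -64)
u · (v × w) = (-24)·192 + 15·256 + (-13)·(-64) = -4608 + 3840 + 832 = 64

64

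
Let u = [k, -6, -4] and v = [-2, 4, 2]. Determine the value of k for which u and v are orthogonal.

-16

u · v = k·(-2) + (-6)·4 + (-4)·2 = -32 - 2k
Set equal to 0: -2k = 32, so k = -16.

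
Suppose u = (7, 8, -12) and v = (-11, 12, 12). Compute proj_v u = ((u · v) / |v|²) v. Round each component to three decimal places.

u · v = 7·(-11) + 8·12 + (-12)·12 = -77 + 96 - 144 = -125
|v|² = 121 + 144 + 144 = 409
proj_v u = (-125/409) · (-11, 12, 12) ≈ (3.362, -3.667, -3.667)

(3.362, -3.667, -3.667)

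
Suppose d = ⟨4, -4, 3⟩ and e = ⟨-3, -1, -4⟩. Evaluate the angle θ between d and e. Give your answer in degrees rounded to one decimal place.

127.8

d · e = 4·(-3) + (-4)·(-1) + 3·(-4) = -12 + 4 - 12 = -20
|d|² = 16 + 16 + 9 = 41,  |d| = √41 ≈ 6.403124
|e|² = 9 + 1 + 16 = 26,  |e| = √26 ≈ 5.099020
cos θ = -20 / (6.403124 · 5.099020) ≈ -0.61256
θ = arccos(-0.61256) ≈ 127.8°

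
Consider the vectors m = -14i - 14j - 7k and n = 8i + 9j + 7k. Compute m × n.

(-35, 42, -14)

i: (-14)·7 - (-7)·9 = -98 - (-63) = -35
j: (-7)·8 - (-14)·7 = -56 - (-98) = 42
k: (-14)·9 - (-14)·8 = -126 - (-112) = -14
m × n = (-35, 42, -14)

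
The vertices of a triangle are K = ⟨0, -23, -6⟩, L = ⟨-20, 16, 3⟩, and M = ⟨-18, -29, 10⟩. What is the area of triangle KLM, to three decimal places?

KL = (-20, 39, 9),  KM = (-18, -6, 16)
i: 39·16 - 9·(-6) = 624 - (-54) = 678
j: 9·(-18) - (-20)·16 = -162 - (-320) = 158
k: (-20)·(-6) - 39·(-18) = 120 - (-702) = 822
KL × KM = (678, 158, 822)
|KL × KM| = √1160332 ≈ 1077.1871
area = ½ · 1077.1871 ≈ 538.594

538.594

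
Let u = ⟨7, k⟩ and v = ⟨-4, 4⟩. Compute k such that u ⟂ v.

u · v = 7·(-4) + k·4 = -28 + 4k
Set equal to 0: 4k = 28, so k = 7.

7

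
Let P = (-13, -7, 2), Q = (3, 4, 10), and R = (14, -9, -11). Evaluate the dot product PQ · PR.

PQ = Q − P = (16, 11, 8)
PR = R − P = (27, -2, -13)
PQ · PR = 16·27 + 11·(-2) + 8·(-13) = 432 - 22 - 104 = 306

306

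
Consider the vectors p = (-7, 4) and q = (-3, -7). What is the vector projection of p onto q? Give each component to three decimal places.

(0.362, 0.845)

p · q = (-7)·(-3) + 4·(-7) = 21 - 28 = -7
|q|² = 9 + 49 = 58
proj_q p = (-7/58) · (-3, -7) ≈ (0.362, 0.845)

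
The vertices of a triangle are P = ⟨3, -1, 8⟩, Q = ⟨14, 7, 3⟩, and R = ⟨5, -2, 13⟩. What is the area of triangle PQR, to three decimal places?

39.303

PQ = (11, 8, -5),  PR = (2, -1, 5)
i: 8·5 - (-5)·(-1) = 40 - 5 = 35
j: (-5)·2 - 11·5 = -10 - 55 = -65
k: 11·(-1) - 8·2 = -11 - 16 = -27
PQ × PR = (35, -65, -27)
|PQ × PR| = √6179 ≈ 78.6066
area = ½ · 78.6066 ≈ 39.303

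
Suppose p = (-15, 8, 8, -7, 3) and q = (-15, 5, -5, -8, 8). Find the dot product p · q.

305

p · q = (-15)·(-15) + 8·5 + 8·(-5) + (-7)·(-8) + 3·8 = 225 + 40 - 40 + 56 + 24 = 305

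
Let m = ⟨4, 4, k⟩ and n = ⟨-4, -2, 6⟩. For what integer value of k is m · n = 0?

m · n = 4·(-4) + 4·(-2) + k·6 = -24 + 6k
Set equal to 0: 6k = 24, so k = 4.

4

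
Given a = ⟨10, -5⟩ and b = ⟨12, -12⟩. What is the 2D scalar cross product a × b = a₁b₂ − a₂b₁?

-60

10·(-12) - (-5)·12 = -120 - (-60) = -60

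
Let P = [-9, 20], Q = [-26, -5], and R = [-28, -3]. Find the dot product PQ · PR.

898

PQ = Q − P = (-17, -25)
PR = R − P = (-19, -23)
PQ · PR = (-17)·(-19) + (-25)·(-23) = 323 + 575 = 898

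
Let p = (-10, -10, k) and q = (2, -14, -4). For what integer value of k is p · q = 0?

p · q = (-10)·2 + (-10)·(-14) + k·(-4) = 120 - 4k
Set equal to 0: -4k = -120, so k = 30.

30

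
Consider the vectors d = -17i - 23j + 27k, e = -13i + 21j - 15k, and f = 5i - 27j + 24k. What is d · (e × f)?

-492

e × f:
i: 21·24 - (-15)·(-27) = 504 - 405 = 99
j: (-15)·5 - (-13)·24 = -75 - (-312) = 237
k: (-13)·(-27) - 21·5 = 351 - 105 = 246
e × f = (99, 237, 246)
d · (e × f) = (-17)·99 + (-23)·237 + 27·246 = -1683 - 5451 + 6642 = -492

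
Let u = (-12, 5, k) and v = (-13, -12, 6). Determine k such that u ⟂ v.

u · v = (-12)·(-13) + 5·(-12) + k·6 = 96 + 6k
Set equal to 0: 6k = -96, so k = -16.

-16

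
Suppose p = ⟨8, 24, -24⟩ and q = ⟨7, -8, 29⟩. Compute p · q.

p · q = 8·7 + 24·(-8) + (-24)·29 = 56 - 192 - 696 = -832

-832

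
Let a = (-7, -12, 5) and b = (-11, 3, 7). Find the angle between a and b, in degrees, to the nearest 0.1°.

67.4

a · b = (-7)·(-11) + (-12)·3 + 5·7 = 77 - 36 + 35 = 76
|a|² = 49 + 144 + 25 = 218,  |a| = √218 ≈ 14.764823
|b|² = 121 + 9 + 49 = 179,  |b| = √179 ≈ 13.379088
cos θ = 76 / (14.764823 · 13.379088) ≈ 0.38473
θ = arccos(0.38473) ≈ 67.4°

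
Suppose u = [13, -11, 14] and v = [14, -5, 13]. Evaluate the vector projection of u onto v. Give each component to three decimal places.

(15.041, -5.372, 13.967)

u · v = 13·14 + (-11)·(-5) + 14·13 = 182 + 55 + 182 = 419
|v|² = 196 + 25 + 169 = 390
proj_v u = (419/390) · (14, -5, 13) ≈ (15.041, -5.372, 13.967)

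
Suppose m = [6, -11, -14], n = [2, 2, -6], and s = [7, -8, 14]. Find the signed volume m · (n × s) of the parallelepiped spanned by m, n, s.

n × s:
i: 2·14 - (-6)·(-8) = 28 - 48 = -20
j: (-6)·7 - 2·14 = -42 - 28 = -70
k: 2·(-8) - 2·7 = -16 - 14 = -30
n × s = (-20, -70, -30)
m · (n × s) = 6·(-20) + (-11)·(-70) + (-14)·(-30) = -120 + 770 + 420 = 1070

1070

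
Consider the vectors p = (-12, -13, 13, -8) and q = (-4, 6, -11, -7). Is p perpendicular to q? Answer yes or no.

no

p · q = (-12)·(-4) + (-13)·6 + 13·(-11) + (-8)·(-7) = 48 - 78 - 143 + 56 = -117
Nonzero, so the vectors are not orthogonal.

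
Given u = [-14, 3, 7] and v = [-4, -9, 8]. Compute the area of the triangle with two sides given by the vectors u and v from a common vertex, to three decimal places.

i: 3·8 - 7·(-9) = 24 - (-63) = 87
j: 7·(-4) - (-14)·8 = -28 - (-112) = 84
k: (-14)·(-9) - 3·(-4) = 126 - (-12) = 138
u × v = (87, 84, 138)
|u × v| = √(87² + 84² + 138²) = √33669 ≈ 183.4911
area = ½ · 183.4911 ≈ 91.746

91.746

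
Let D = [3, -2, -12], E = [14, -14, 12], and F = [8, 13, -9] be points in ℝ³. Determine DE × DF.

DE = (11, -12, 24)
DF = (5, 15, 3)
i: (-12)·3 - 24·15 = -36 - 360 = -396
j: 24·5 - 11·3 = 120 - 33 = 87
k: 11·15 - (-12)·5 = 165 - (-60) = 225
DE × DF = (-396, 87, 225)

(-396, 87, 225)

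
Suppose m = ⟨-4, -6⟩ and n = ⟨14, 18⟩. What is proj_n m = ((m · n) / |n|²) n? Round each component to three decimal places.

m · n = (-4)·14 + (-6)·18 = -56 - 108 = -164
|n|² = 196 + 324 = 520
proj_n m = (-164/520) · (14, 18) ≈ (-4.415, -5.677)

(-4.415, -5.677)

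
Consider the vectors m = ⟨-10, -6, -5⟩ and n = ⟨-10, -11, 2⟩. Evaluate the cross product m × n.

(-67, 70, 50)

i: (-6)·2 - (-5)·(-11) = -12 - 55 = -67
j: (-5)·(-10) - (-10)·2 = 50 - (-20) = 70
k: (-10)·(-11) - (-6)·(-10) = 110 - 60 = 50
m × n = (-67, 70, 50)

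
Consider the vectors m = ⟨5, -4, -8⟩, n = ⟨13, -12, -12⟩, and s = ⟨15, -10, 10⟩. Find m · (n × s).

n × s:
i: (-12)·10 - (-12)·(-10) = -120 - 120 = -240
j: (-12)·15 - 13·10 = -180 - 130 = -310
k: 13·(-10) - (-12)·15 = -130 - (-180) = 50
n × s = (-240, -310, 50)
m · (n × s) = 5·(-240) + (-4)·(-310) + (-8)·50 = -1200 + 1240 - 400 = -360

-360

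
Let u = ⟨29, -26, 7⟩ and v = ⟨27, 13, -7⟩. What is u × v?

(91, 392, 1079)

i: (-26)·(-7) - 7·13 = 182 - 91 = 91
j: 7·27 - 29·(-7) = 189 - (-203) = 392
k: 29·13 - (-26)·27 = 377 - (-702) = 1079
u × v = (91, 392, 1079)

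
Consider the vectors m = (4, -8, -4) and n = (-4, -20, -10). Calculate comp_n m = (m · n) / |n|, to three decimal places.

8.100

m · n = 4·(-4) + (-8)·(-20) + (-4)·(-10) = -16 + 160 + 40 = 184
|n| = √(16 + 400 + 100) = √516 ≈ 22.7156
comp_n m = 184 / √516 ≈ 8.100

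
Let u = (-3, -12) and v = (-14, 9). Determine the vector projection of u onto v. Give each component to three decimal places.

(3.336, -2.144)

u · v = (-3)·(-14) + (-12)·9 = 42 - 108 = -66
|v|² = 196 + 81 = 277
proj_v u = (-66/277) · (-14, 9) ≈ (3.336, -2.144)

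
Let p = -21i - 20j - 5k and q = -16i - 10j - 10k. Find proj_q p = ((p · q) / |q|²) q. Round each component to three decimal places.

p · q = (-21)·(-16) + (-20)·(-10) + (-5)·(-10) = 336 + 200 + 50 = 586
|q|² = 256 + 100 + 100 = 456
proj_q p = (586/456) · (-16, -10, -10) ≈ (-20.561, -12.851, -12.851)

(-20.561, -12.851, -12.851)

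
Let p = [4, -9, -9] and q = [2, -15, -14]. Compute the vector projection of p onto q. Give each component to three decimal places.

p · q = 4·2 + (-9)·(-15) + (-9)·(-14) = 8 + 135 + 126 = 269
|q|² = 4 + 225 + 196 = 425
proj_q p = (269/425) · (2, -15, -14) ≈ (1.266, -9.494, -8.861)

(1.266, -9.494, -8.861)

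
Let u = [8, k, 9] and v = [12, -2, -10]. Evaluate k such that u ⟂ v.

u · v = 8·12 + k·(-2) + 9·(-10) = 6 - 2k
Set equal to 0: -2k = -6, so k = 3.

3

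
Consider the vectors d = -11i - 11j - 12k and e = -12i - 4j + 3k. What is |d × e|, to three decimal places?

213.621

i: (-11)·3 - (-12)·(-4) = -33 - 48 = -81
j: (-12)·(-12) - (-11)·3 = 144 - (-33) = 177
k: (-11)·(-4) - (-11)·(-12) = 44 - 132 = -88
d × e = (-81, 177, -88)
|d × e| = √((-81)² + 177² + (-88)²) = √45634 ≈ 213.6212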